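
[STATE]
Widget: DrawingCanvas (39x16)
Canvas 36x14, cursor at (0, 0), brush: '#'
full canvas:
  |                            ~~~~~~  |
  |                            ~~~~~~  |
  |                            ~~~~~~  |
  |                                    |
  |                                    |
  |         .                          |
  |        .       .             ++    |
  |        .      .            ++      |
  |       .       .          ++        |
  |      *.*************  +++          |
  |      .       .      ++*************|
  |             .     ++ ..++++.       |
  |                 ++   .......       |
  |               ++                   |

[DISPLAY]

+                           ~~~~~~     
                            ~~~~~~     
                            ~~~~~~     
                                       
                                       
         .                             
        .       .             ++       
        .      .            ++         
       .       .          ++           
      *.*************  +++             
      .       .      ++*************   
             .     ++ ..++++.          
                 ++   .......          
               ++                      
                                       
                                       


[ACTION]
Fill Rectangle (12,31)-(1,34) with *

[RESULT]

+                           ~~~~~~     
                            ~~~****    
                            ~~~****    
                               ****    
                               ****    
         .                     ****    
        .       .             +****    
        .      .            ++ ****    
       .       .          ++   ****    
      *.*************  +++     ****    
      .       .      ++*************   
             .     ++ ..++++.  ****    
                 ++   .......  ****    
               ++                      
                                       
                                       


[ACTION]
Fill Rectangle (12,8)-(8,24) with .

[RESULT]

+                           ~~~~~~     
                            ~~~****    
                            ~~~****    
                               ****    
                               ****    
         .                     ****    
        .       .             +****    
        .      .            ++ ****    
       .................. ++   ****    
      *..................+     ****    
      . .................***********   
        .................+++.  ****    
        .....................  ****    
               ++                      
                                       
                                       


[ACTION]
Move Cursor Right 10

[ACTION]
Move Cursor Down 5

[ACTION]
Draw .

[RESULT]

                            ~~~~~~     
                            ~~~****    
                            ~~~****    
                               ****    
                               ****    
         ..                    ****    
        .       .             +****    
        .      .            ++ ****    
       .................. ++   ****    
      *..................+     ****    
      . .................***********   
        .................+++.  ****    
        .....................  ****    
               ++                      
                                       
                                       


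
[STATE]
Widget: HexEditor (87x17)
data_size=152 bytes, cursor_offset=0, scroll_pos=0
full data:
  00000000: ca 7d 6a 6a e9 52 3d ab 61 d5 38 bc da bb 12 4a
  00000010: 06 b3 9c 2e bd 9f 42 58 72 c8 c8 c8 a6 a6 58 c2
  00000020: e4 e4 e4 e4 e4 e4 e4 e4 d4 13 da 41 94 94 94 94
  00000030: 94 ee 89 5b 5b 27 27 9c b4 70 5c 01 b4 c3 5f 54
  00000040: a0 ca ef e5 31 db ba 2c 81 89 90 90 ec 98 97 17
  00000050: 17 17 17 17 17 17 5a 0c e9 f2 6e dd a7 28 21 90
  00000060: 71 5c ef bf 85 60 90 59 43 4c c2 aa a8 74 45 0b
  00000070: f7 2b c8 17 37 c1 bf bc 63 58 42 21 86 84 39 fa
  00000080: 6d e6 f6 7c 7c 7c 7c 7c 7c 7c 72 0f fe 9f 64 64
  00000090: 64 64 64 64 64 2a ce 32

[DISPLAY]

00000000  CA 7d 6a 6a e9 52 3d ab  61 d5 38 bc da bb 12 4a  |.}jj.R=.a.8....J|         
00000010  06 b3 9c 2e bd 9f 42 58  72 c8 c8 c8 a6 a6 58 c2  |......BXr.....X.|         
00000020  e4 e4 e4 e4 e4 e4 e4 e4  d4 13 da 41 94 94 94 94  |...........A....|         
00000030  94 ee 89 5b 5b 27 27 9c  b4 70 5c 01 b4 c3 5f 54  |...[[''..p\..._T|         
00000040  a0 ca ef e5 31 db ba 2c  81 89 90 90 ec 98 97 17  |....1..,........|         
00000050  17 17 17 17 17 17 5a 0c  e9 f2 6e dd a7 28 21 90  |......Z...n..(!.|         
00000060  71 5c ef bf 85 60 90 59  43 4c c2 aa a8 74 45 0b  |q\...`.YCL...tE.|         
00000070  f7 2b c8 17 37 c1 bf bc  63 58 42 21 86 84 39 fa  |.+..7...cXB!..9.|         
00000080  6d e6 f6 7c 7c 7c 7c 7c  7c 7c 72 0f fe 9f 64 64  |m..|||||||r...dd|         
00000090  64 64 64 64 64 2a ce 32                           |ddddd*.2        |         
                                                                                       
                                                                                       
                                                                                       
                                                                                       
                                                                                       
                                                                                       
                                                                                       


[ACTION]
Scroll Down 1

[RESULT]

00000010  06 b3 9c 2e bd 9f 42 58  72 c8 c8 c8 a6 a6 58 c2  |......BXr.....X.|         
00000020  e4 e4 e4 e4 e4 e4 e4 e4  d4 13 da 41 94 94 94 94  |...........A....|         
00000030  94 ee 89 5b 5b 27 27 9c  b4 70 5c 01 b4 c3 5f 54  |...[[''..p\..._T|         
00000040  a0 ca ef e5 31 db ba 2c  81 89 90 90 ec 98 97 17  |....1..,........|         
00000050  17 17 17 17 17 17 5a 0c  e9 f2 6e dd a7 28 21 90  |......Z...n..(!.|         
00000060  71 5c ef bf 85 60 90 59  43 4c c2 aa a8 74 45 0b  |q\...`.YCL...tE.|         
00000070  f7 2b c8 17 37 c1 bf bc  63 58 42 21 86 84 39 fa  |.+..7...cXB!..9.|         
00000080  6d e6 f6 7c 7c 7c 7c 7c  7c 7c 72 0f fe 9f 64 64  |m..|||||||r...dd|         
00000090  64 64 64 64 64 2a ce 32                           |ddddd*.2        |         
                                                                                       
                                                                                       
                                                                                       
                                                                                       
                                                                                       
                                                                                       
                                                                                       
                                                                                       


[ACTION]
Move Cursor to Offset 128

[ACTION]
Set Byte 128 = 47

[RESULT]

00000010  06 b3 9c 2e bd 9f 42 58  72 c8 c8 c8 a6 a6 58 c2  |......BXr.....X.|         
00000020  e4 e4 e4 e4 e4 e4 e4 e4  d4 13 da 41 94 94 94 94  |...........A....|         
00000030  94 ee 89 5b 5b 27 27 9c  b4 70 5c 01 b4 c3 5f 54  |...[[''..p\..._T|         
00000040  a0 ca ef e5 31 db ba 2c  81 89 90 90 ec 98 97 17  |....1..,........|         
00000050  17 17 17 17 17 17 5a 0c  e9 f2 6e dd a7 28 21 90  |......Z...n..(!.|         
00000060  71 5c ef bf 85 60 90 59  43 4c c2 aa a8 74 45 0b  |q\...`.YCL...tE.|         
00000070  f7 2b c8 17 37 c1 bf bc  63 58 42 21 86 84 39 fa  |.+..7...cXB!..9.|         
00000080  47 e6 f6 7c 7c 7c 7c 7c  7c 7c 72 0f fe 9f 64 64  |G..|||||||r...dd|         
00000090  64 64 64 64 64 2a ce 32                           |ddddd*.2        |         
                                                                                       
                                                                                       
                                                                                       
                                                                                       
                                                                                       
                                                                                       
                                                                                       
                                                                                       


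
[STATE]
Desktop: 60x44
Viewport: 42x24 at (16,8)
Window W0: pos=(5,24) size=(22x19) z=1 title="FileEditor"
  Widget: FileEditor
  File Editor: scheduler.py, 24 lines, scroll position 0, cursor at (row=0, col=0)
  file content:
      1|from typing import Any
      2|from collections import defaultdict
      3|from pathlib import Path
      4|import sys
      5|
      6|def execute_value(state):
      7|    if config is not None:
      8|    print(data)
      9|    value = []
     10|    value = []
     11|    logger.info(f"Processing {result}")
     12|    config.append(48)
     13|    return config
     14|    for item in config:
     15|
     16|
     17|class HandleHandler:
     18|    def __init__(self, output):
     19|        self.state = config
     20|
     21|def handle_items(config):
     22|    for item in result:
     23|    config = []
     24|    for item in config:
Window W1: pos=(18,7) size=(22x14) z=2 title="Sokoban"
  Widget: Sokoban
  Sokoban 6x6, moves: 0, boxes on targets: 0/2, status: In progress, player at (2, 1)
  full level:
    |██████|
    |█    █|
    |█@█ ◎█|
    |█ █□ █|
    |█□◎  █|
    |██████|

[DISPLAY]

  ┃ Sokoban            ┃                  
  ┠────────────────────┨                  
  ┃██████              ┃                  
  ┃█    █              ┃                  
  ┃█@█ ◎█              ┃                  
  ┃█ █□ █              ┃                  
  ┃█□◎  █              ┃                  
  ┃██████              ┃                  
  ┃Moves: 0  0/2       ┃                  
  ┃                    ┃                  
  ┃                    ┃                  
  ┃                    ┃                  
  ┗━━━━━━━━━━━━━━━━━━━━┛                  
                                          
                                          
                                          
━━━━━━━━━━┓                               
r         ┃                               
──────────┨                               
g import ▲┃                               
ctions im█┃                               
ib import░┃                               
         ░┃                               
         ░┃                               


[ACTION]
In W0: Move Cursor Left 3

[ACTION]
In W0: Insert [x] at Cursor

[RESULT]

  ┃ Sokoban            ┃                  
  ┠────────────────────┨                  
  ┃██████              ┃                  
  ┃█    █              ┃                  
  ┃█@█ ◎█              ┃                  
  ┃█ █□ █              ┃                  
  ┃█□◎  █              ┃                  
  ┃██████              ┃                  
  ┃Moves: 0  0/2       ┃                  
  ┃                    ┃                  
  ┃                    ┃                  
  ┃                    ┃                  
  ┗━━━━━━━━━━━━━━━━━━━━┛                  
                                          
                                          
                                          
━━━━━━━━━━┓                               
r         ┃                               
──────────┨                               
ng import▲┃                               
ctions im█┃                               
ib import░┃                               
         ░┃                               
         ░┃                               


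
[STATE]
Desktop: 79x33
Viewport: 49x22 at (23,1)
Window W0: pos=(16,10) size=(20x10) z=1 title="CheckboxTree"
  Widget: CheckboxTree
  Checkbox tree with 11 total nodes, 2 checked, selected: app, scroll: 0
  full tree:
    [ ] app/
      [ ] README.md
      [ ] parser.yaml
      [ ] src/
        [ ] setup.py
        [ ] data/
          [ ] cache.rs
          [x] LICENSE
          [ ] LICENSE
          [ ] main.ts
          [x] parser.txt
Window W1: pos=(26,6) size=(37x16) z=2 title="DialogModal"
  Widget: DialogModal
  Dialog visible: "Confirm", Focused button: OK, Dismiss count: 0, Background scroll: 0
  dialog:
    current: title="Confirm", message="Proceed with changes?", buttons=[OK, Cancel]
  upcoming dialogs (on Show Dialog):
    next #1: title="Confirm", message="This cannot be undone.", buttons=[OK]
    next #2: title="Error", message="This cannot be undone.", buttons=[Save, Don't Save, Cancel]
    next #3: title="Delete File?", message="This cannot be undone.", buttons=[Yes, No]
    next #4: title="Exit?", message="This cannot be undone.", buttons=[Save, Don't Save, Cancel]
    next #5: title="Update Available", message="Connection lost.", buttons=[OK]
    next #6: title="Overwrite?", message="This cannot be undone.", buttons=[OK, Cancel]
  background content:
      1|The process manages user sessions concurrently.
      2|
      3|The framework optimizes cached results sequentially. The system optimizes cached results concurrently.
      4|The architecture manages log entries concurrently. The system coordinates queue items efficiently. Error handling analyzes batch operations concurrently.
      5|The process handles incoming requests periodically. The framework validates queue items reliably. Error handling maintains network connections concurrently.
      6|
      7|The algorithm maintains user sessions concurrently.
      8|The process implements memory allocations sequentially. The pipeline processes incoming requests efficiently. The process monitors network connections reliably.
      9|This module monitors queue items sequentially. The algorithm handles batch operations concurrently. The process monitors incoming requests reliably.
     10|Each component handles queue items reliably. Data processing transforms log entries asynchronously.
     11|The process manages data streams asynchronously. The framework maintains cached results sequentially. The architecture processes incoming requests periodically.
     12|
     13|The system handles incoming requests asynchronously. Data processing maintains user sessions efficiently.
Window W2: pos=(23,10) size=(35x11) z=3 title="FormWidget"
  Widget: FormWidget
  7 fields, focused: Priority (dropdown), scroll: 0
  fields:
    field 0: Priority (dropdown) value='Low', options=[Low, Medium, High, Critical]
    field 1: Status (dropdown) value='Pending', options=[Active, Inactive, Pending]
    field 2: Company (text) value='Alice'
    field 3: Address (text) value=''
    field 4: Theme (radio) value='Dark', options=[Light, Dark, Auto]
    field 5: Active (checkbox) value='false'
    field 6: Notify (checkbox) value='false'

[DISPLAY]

                                                 
                                                 
                                                 
                                                 
                                                 
   ┏━━━━━━━━━━━━━━━━━━━━━━━━━━━━━━━━━━━┓         
   ┃ DialogModal                       ┃         
   ┠───────────────────────────────────┨         
   ┃The process manages user sessions c┃         
┏━━━━━━━━━━━━━━━━━━━━━━━━━━━━━━━━━┓    ┃         
┃ FormWidget                      ┃resu┃         
┠─────────────────────────────────┨trie┃         
┃> Priority:   [Low             ▼]┃ques┃         
┃  Status:     [Pending         ▼]┃    ┃         
┃  Company:    [Alice            ]┃ssio┃         
┃  Address:    [                 ]┃lloc┃         
┃  Theme:      ( ) Light  (●) Dark┃s se┃         
┃  Active:     [ ]                ┃ems ┃         
┃  Notify:     [ ]                ┃s as┃         
┗━━━━━━━━━━━━━━━━━━━━━━━━━━━━━━━━━┛    ┃         
   ┗━━━━━━━━━━━━━━━━━━━━━━━━━━━━━━━━━━━┛         
                                                 


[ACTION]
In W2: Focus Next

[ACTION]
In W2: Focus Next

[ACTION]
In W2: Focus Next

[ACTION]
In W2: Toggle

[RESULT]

                                                 
                                                 
                                                 
                                                 
                                                 
   ┏━━━━━━━━━━━━━━━━━━━━━━━━━━━━━━━━━━━┓         
   ┃ DialogModal                       ┃         
   ┠───────────────────────────────────┨         
   ┃The process manages user sessions c┃         
┏━━━━━━━━━━━━━━━━━━━━━━━━━━━━━━━━━┓    ┃         
┃ FormWidget                      ┃resu┃         
┠─────────────────────────────────┨trie┃         
┃  Priority:   [Low             ▼]┃ques┃         
┃  Status:     [Pending         ▼]┃    ┃         
┃  Company:    [Alice            ]┃ssio┃         
┃> Address:    [                 ]┃lloc┃         
┃  Theme:      ( ) Light  (●) Dark┃s se┃         
┃  Active:     [ ]                ┃ems ┃         
┃  Notify:     [ ]                ┃s as┃         
┗━━━━━━━━━━━━━━━━━━━━━━━━━━━━━━━━━┛    ┃         
   ┗━━━━━━━━━━━━━━━━━━━━━━━━━━━━━━━━━━━┛         
                                                 


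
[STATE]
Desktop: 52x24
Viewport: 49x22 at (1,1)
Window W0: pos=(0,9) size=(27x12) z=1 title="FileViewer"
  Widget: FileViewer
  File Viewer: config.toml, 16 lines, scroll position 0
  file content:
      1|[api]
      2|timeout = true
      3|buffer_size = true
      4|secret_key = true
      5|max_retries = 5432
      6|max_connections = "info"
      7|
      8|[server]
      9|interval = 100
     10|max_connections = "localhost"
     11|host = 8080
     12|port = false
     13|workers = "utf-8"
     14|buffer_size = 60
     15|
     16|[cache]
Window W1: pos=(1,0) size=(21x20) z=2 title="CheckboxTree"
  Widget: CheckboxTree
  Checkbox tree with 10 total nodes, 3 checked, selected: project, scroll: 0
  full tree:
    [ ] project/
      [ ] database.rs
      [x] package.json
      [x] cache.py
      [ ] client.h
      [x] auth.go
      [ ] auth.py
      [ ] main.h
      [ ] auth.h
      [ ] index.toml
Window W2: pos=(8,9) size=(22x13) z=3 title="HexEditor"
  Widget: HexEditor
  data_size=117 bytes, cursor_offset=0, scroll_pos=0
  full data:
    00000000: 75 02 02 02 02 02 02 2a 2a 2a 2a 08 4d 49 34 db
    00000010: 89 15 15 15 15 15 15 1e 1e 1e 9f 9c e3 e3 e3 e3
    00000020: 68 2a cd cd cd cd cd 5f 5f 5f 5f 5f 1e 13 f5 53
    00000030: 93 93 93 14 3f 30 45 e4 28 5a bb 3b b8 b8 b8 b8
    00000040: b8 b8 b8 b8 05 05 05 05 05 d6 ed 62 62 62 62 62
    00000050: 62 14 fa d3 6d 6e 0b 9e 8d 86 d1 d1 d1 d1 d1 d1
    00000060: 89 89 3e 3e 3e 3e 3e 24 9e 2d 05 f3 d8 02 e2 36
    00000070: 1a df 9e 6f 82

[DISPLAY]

┃ CheckboxTree      ┃                            
┠───────────────────┨                            
┃>[-] project/      ┃                            
┃   [ ] database.rs ┃                            
┃   [x] package.json┃                            
┃   [x] cache.py    ┃                            
┃   [ ] client.h    ┃                            
┃   [x] auth.go     ┃                            
┃   [ ]┏━━━━━━━━━━━━━━━━━━━━┓                    
┃   [ ]┃ HexEditor          ┃                    
┃   [ ]┠────────────────────┨                    
┃   [ ]┃00000000  75 02 02 0┃                    
┃      ┃00000010  89 15 15 1┃                    
┃      ┃00000020  68 2a cd c┃                    
┃      ┃00000030  93 93 93 1┃                    
┃      ┃00000040  b8 b8 b8 b┃                    
┃      ┃00000050  62 14 fa d┃                    
┃      ┃00000060  89 89 3e 3┃                    
┗━━━━━━┃00000070  1a df 9e 6┃                    
━━━━━━━┃                    ┃                    
       ┗━━━━━━━━━━━━━━━━━━━━┛                    
                                                 


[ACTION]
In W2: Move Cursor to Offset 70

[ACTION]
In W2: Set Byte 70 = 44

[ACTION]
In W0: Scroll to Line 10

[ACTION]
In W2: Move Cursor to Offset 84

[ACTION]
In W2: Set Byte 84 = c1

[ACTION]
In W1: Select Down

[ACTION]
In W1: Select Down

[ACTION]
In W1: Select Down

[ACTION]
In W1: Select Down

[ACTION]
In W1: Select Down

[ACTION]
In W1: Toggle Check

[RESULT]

┃ CheckboxTree      ┃                            
┠───────────────────┨                            
┃ [-] project/      ┃                            
┃   [ ] database.rs ┃                            
┃   [x] package.json┃                            
┃   [x] cache.py    ┃                            
┃   [ ] client.h    ┃                            
┃>  [ ] auth.go     ┃                            
┃   [ ]┏━━━━━━━━━━━━━━━━━━━━┓                    
┃   [ ]┃ HexEditor          ┃                    
┃   [ ]┠────────────────────┨                    
┃   [ ]┃00000000  75 02 02 0┃                    
┃      ┃00000010  89 15 15 1┃                    
┃      ┃00000020  68 2a cd c┃                    
┃      ┃00000030  93 93 93 1┃                    
┃      ┃00000040  b8 b8 b8 b┃                    
┃      ┃00000050  62 14 fa d┃                    
┃      ┃00000060  89 89 3e 3┃                    
┗━━━━━━┃00000070  1a df 9e 6┃                    
━━━━━━━┃                    ┃                    
       ┗━━━━━━━━━━━━━━━━━━━━┛                    
                                                 


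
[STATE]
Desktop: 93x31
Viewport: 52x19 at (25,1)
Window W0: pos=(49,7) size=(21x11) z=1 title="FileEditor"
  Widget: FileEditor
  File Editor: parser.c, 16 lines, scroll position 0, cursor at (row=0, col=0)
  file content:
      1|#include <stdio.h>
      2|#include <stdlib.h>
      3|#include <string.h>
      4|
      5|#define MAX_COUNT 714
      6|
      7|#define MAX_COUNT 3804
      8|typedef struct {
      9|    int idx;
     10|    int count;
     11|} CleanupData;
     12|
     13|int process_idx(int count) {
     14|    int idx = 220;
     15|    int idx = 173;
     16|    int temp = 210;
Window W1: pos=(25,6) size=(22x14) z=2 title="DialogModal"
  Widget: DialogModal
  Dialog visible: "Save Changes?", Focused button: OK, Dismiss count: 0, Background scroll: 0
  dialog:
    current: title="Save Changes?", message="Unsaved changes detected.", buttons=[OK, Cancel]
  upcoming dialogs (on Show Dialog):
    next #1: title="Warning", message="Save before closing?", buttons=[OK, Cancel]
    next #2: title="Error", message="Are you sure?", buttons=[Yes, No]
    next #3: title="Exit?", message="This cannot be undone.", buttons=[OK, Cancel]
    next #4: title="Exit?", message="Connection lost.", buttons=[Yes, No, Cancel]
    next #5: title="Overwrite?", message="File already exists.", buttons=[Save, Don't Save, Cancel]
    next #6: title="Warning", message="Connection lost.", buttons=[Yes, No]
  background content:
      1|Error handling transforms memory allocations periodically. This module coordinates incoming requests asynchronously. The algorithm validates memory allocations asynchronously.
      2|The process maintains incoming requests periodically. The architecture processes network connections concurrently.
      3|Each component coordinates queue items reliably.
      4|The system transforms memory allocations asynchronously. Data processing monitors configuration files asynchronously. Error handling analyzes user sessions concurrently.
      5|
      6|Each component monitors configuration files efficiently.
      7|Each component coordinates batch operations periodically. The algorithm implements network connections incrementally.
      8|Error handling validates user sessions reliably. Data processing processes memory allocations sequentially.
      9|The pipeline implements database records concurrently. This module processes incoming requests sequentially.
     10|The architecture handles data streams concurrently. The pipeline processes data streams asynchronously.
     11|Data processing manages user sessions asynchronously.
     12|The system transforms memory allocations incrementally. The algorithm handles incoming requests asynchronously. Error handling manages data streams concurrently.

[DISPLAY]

                                                    
                                                    
                                                    
                                                    
                                                    
┏━━━━━━━━━━━━━━━━━━━━┓                              
┃ DialogModal        ┃  ┏━━━━━━━━━━━━━━━━━━━┓       
┠────────────────────┨  ┃ FileEditor        ┃       
┃Error handling trans┃  ┠───────────────────┨       
┃The process maintain┃  ┃█include <stdio.h>▲┃       
┃Ea┌──────────────┐rd┃  ┃#include <stdlib.h█┃       
┃Th│Save Changes? │rm┃  ┃#include <string.h░┃       
┃  │Unsaved change│  ┃  ┃                  ░┃       
┃Ea│[OK]  Cancel  │it┃  ┃#define MAX_COUNT ░┃       
┃Ea└──────────────┘rd┃  ┃                  ░┃       
┃Error handling valid┃  ┃#define MAX_COUNT ▼┃       
┃The pipeline impleme┃  ┗━━━━━━━━━━━━━━━━━━━┛       
┃The architecture han┃                              
┗━━━━━━━━━━━━━━━━━━━━┛                              


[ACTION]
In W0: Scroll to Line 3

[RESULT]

                                                    
                                                    
                                                    
                                                    
                                                    
┏━━━━━━━━━━━━━━━━━━━━┓                              
┃ DialogModal        ┃  ┏━━━━━━━━━━━━━━━━━━━┓       
┠────────────────────┨  ┃ FileEditor        ┃       
┃Error handling trans┃  ┠───────────────────┨       
┃The process maintain┃  ┃#include <string.h▲┃       
┃Ea┌──────────────┐rd┃  ┃                  ░┃       
┃Th│Save Changes? │rm┃  ┃#define MAX_COUNT █┃       
┃  │Unsaved change│  ┃  ┃                  ░┃       
┃Ea│[OK]  Cancel  │it┃  ┃#define MAX_COUNT ░┃       
┃Ea└──────────────┘rd┃  ┃typedef struct {  ░┃       
┃Error handling valid┃  ┃    int idx;      ▼┃       
┃The pipeline impleme┃  ┗━━━━━━━━━━━━━━━━━━━┛       
┃The architecture han┃                              
┗━━━━━━━━━━━━━━━━━━━━┛                              


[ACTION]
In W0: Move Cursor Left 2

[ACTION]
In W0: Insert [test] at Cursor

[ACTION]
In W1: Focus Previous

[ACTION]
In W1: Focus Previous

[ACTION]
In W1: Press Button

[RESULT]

                                                    
                                                    
                                                    
                                                    
                                                    
┏━━━━━━━━━━━━━━━━━━━━┓                              
┃ DialogModal        ┃  ┏━━━━━━━━━━━━━━━━━━━┓       
┠────────────────────┨  ┃ FileEditor        ┃       
┃Error handling trans┃  ┠───────────────────┨       
┃The process maintain┃  ┃#include <string.h▲┃       
┃Each component coord┃  ┃                  ░┃       
┃The system transform┃  ┃#define MAX_COUNT █┃       
┃                    ┃  ┃                  ░┃       
┃Each component monit┃  ┃#define MAX_COUNT ░┃       
┃Each component coord┃  ┃typedef struct {  ░┃       
┃Error handling valid┃  ┃    int idx;      ▼┃       
┃The pipeline impleme┃  ┗━━━━━━━━━━━━━━━━━━━┛       
┃The architecture han┃                              
┗━━━━━━━━━━━━━━━━━━━━┛                              


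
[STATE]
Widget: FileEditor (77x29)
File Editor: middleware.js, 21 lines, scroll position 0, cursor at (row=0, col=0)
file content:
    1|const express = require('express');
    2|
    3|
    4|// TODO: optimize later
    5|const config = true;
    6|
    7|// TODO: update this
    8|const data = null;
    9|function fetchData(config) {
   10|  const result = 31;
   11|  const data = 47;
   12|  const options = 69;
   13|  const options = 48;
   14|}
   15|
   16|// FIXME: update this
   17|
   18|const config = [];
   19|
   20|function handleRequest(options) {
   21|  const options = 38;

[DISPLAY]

█onst express = require('express');                                         ▲
                                                                            █
                                                                            ░
// TODO: optimize later                                                     ░
const config = true;                                                        ░
                                                                            ░
// TODO: update this                                                        ░
const data = null;                                                          ░
function fetchData(config) {                                                ░
  const result = 31;                                                        ░
  const data = 47;                                                          ░
  const options = 69;                                                       ░
  const options = 48;                                                       ░
}                                                                           ░
                                                                            ░
// FIXME: update this                                                       ░
                                                                            ░
const config = [];                                                          ░
                                                                            ░
function handleRequest(options) {                                           ░
  const options = 38;                                                       ░
                                                                            ░
                                                                            ░
                                                                            ░
                                                                            ░
                                                                            ░
                                                                            ░
                                                                            ░
                                                                            ▼


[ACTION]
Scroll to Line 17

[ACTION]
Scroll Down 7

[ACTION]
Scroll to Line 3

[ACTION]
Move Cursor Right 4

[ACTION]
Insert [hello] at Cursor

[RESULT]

conshello█ express = require('express');                                    ▲
                                                                            █
                                                                            ░
// TODO: optimize later                                                     ░
const config = true;                                                        ░
                                                                            ░
// TODO: update this                                                        ░
const data = null;                                                          ░
function fetchData(config) {                                                ░
  const result = 31;                                                        ░
  const data = 47;                                                          ░
  const options = 69;                                                       ░
  const options = 48;                                                       ░
}                                                                           ░
                                                                            ░
// FIXME: update this                                                       ░
                                                                            ░
const config = [];                                                          ░
                                                                            ░
function handleRequest(options) {                                           ░
  const options = 38;                                                       ░
                                                                            ░
                                                                            ░
                                                                            ░
                                                                            ░
                                                                            ░
                                                                            ░
                                                                            ░
                                                                            ▼


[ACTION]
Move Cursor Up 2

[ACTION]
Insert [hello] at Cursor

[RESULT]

conshellohello█ express = require('express');                               ▲
                                                                            █
                                                                            ░
// TODO: optimize later                                                     ░
const config = true;                                                        ░
                                                                            ░
// TODO: update this                                                        ░
const data = null;                                                          ░
function fetchData(config) {                                                ░
  const result = 31;                                                        ░
  const data = 47;                                                          ░
  const options = 69;                                                       ░
  const options = 48;                                                       ░
}                                                                           ░
                                                                            ░
// FIXME: update this                                                       ░
                                                                            ░
const config = [];                                                          ░
                                                                            ░
function handleRequest(options) {                                           ░
  const options = 38;                                                       ░
                                                                            ░
                                                                            ░
                                                                            ░
                                                                            ░
                                                                            ░
                                                                            ░
                                                                            ░
                                                                            ▼


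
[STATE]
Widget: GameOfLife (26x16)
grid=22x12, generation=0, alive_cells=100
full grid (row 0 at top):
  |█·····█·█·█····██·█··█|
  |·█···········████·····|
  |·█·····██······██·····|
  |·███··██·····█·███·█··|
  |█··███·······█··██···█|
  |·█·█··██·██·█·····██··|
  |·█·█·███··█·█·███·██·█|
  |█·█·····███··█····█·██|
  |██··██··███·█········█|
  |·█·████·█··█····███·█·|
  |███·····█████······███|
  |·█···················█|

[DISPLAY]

Gen: 0                    
█·····█·█·█····██·█··█    
·█···········████·····    
·█·····██······██·····    
·███··██·····█·███·█··    
█··███·······█··██···█    
·█·█··██·██·█·····██··    
·█·█·███··█·█·███·██·█    
█·█·····███··█····█·██    
██··██··███·█········█    
·█·████·█··█····███·█·    
███·····█████······███    
·█···················█    
                          
                          
                          


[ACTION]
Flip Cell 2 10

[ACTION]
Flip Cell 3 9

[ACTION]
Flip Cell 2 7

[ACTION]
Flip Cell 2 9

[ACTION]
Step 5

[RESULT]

Gen: 5                    
······················    
······················    
······██····█······█··    
····████····█····██·█·    
···█████····███·█···█·    
··██·····█············    
··█·███······█····█·██    
··██████···██···█·█·██    
·██████·█·█·██····██··    
█·█·······█·······█·██    
··█··██·██·███···██·██    
██···████··········███    
                          
                          
                          


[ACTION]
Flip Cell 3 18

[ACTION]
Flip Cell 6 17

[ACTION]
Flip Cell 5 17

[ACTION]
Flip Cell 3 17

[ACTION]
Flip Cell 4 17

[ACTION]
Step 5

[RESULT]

Gen: 10                   
······················    
······················    
······················    
··█····██···██····██··    
·█·█··█··█···██···███·    
·█·█··█·██··██··██··██    
··█····██····████··█·█    
········██···██·█····█    
······················    
·······█·····██·█···█·    
·······██······██··█··    
········█·············    
                          
                          
                          
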